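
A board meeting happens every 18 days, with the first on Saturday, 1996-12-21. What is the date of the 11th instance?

The 11th occurrence is 10 intervals after the first: 10 × 18 = 180 days after 1996-12-21.
December has 31 days — 10 days to the end of December leaves 170.
January has 31 days (139 left).
February has 28 days (111 left).
March has 31 days (80 left).
April has 30 days (50 left).
May has 31 days (19 left).
19 days into June → 1997-06-19.

1997-06-19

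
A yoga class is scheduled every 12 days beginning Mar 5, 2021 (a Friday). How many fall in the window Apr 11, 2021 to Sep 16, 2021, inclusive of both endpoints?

13

Occurrences land 12·i days after Mar 5, 2021 for i = 0, 1, 2, …
Apr 11, 2021 is 37 days after the start; 37 ÷ 12 = 3 remainder 1; since the remainder is 1, round up to i = 4. First occurrence in the window: #5 on Apr 22, 2021 (4×12 = 48 days in).
Sep 16, 2021 is 195 days after the start; 195 ÷ 12 = 16 remainder 3. Last occurrence in the window: #17 on Sep 13, 2021.
Occurrences #5 through #17: 13 in total.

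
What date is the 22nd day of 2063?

January 22, 2063

22 into January → January 22.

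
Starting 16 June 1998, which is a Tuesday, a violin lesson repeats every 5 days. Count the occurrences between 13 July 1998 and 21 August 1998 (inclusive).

Occurrences land 5·i days after 16 June 1998 for i = 0, 1, 2, …
13 July 1998 is 27 days after the start; 27 ÷ 5 = 5 remainder 2; since the remainder is 2, round up to i = 6. First occurrence in the window: #7 on 16 July 1998 (6×5 = 30 days in).
21 August 1998 is 66 days after the start; 66 ÷ 5 = 13 remainder 1. Last occurrence in the window: #14 on 20 August 1998.
Occurrences #7 through #14: 8 in total.

8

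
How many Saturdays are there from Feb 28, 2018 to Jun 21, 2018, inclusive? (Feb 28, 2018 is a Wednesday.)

16

Feb 28, 2018 is a Wednesday; the first Saturday on or after it is Mar 3, 2018 (3 days later).
From Mar 3, 2018 to Jun 21, 2018: 28 + 30 + 31 + 21 = 110 days (rest of Mar, Apr, May, Jun).
110 ÷ 7 = 15 full weeks with remainder 5, so 15 more Saturdays after the first → 16.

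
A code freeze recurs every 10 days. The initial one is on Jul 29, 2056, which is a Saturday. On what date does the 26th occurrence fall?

Apr 5, 2057

The 26th occurrence is 25 intervals after the first: 25 × 10 = 250 days after Jul 29, 2056.
Jul has 31 days — 2 days to the end of Jul leaves 248.
Aug has 31 days (217 left).
Sep has 30 days (187 left).
Oct has 31 days (156 left).
Nov has 30 days (126 left).
Dec has 31 days (95 left).
Jan has 31 days (64 left).
Feb has 28 days (36 left).
Mar has 31 days (5 left).
5 days into Apr → Apr 5, 2057.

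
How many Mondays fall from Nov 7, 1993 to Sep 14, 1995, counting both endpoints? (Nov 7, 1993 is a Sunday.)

97

Nov 7, 1993 is a Sunday; the first Monday on or after it is Nov 8, 1993 (1 day later).
From Nov 8, 1993 to Sep 14, 1995: 53 + 365 + 257 = 675 days (rest of 1993, 1994, to Sep 14, 1995 in 1995).
675 ÷ 7 = 96 full weeks with remainder 3, so 96 more Mondays after the first → 97.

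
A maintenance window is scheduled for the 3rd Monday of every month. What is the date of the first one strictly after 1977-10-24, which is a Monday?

1977-11-21

October 1977 starts on a Saturday; its first Monday is the 3rd, so the 3rd Monday is the 17th — 1977-10-17.
That is not after 1977-10-24, so look at November 1977.
November 1977 starts on a Tuesday; its first Monday is the 7th, so the 3rd Monday is the 21st — 1977-11-21.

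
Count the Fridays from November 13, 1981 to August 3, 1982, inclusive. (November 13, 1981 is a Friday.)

November 13, 1981 is a Friday; the first Friday on or after it is November 13, 1981.
From November 13, 1981 to August 3, 1982: 17 + 31 + 31 + 28 + 31 + 30 + 31 + 30 + 31 + 3 = 263 days (rest of November, December, January, February, March, April, May, June, July, August).
263 ÷ 7 = 37 full weeks with remainder 4, so 37 more Fridays after the first → 38.

38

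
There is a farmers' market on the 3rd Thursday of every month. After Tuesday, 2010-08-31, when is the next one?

August 2010 starts on a Sunday; its first Thursday is the 5th, so the 3rd Thursday is the 19th — 2010-08-19.
That is not after 2010-08-31, so look at September 2010.
September 2010 starts on a Wednesday; its first Thursday is the 2nd, so the 3rd Thursday is the 16th — 2010-09-16.

2010-09-16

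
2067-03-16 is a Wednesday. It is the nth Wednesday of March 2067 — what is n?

3rd

Day 16 falls in week ⌈16/7⌉ of the month.
Days 1–7 hold the 1st Wednesday, 8–14 the 2nd, 15–21 the 3rd, 22–28 the 4th, 29–31 the 5th.
16 is in the range for the 3rd.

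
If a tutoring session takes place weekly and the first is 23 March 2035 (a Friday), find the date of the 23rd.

24 August 2035

The 23rd occurrence is 22 intervals after the first: 22 × 7 = 154 days after 23 March 2035.
March has 31 days — 8 days to the end of March leaves 146.
April has 30 days (116 left).
May has 31 days (85 left).
June has 30 days (55 left).
July has 31 days (24 left).
24 days into August → 24 August 2035.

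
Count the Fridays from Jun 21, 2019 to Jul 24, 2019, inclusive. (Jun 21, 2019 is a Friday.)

Jun 21, 2019 is a Friday; the first Friday on or after it is Jun 21, 2019.
From Jun 21, 2019 to Jul 24, 2019: 9 + 24 = 33 days (rest of Jun, Jul).
33 ÷ 7 = 4 full weeks with remainder 5, so 4 more Fridays after the first → 5.

5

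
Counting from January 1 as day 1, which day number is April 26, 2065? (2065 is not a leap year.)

Days in months before April: 31 + 28 + 31 = 90.
Plus 26 days into April → day 116.

116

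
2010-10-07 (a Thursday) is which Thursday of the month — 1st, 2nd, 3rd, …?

1st

Day 7 falls in week ⌈7/7⌉ of the month.
Days 1–7 hold the 1st Thursday, 8–14 the 2nd, 15–21 the 3rd, 22–28 the 4th, 29–31 the 5th.
7 is in the range for the 1st.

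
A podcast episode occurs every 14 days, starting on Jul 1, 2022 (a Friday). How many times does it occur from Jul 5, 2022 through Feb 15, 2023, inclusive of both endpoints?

16

Occurrences land 14·i days after Jul 1, 2022 for i = 0, 1, 2, …
Jul 5, 2022 is 4 days after the start; 4 ÷ 14 = 0 remainder 4; since the remainder is 4, round up to i = 1. First occurrence in the window: #2 on Jul 15, 2022 (1×14 = 14 days in).
Feb 15, 2023 is 229 days after the start; 229 ÷ 14 = 16 remainder 5. Last occurrence in the window: #17 on Feb 10, 2023.
Occurrences #2 through #17: 16 in total.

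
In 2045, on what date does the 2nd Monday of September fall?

The first Monday of September 2045 is September 4.
The 2nd Monday is 1 weeks later: 4 + 7 = 11.

2045-09-11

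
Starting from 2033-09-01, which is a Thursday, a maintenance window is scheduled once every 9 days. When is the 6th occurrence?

2033-10-16

The 6th occurrence is 5 intervals after the first: 5 × 9 = 45 days after 2033-09-01.
September has 30 days — 29 days to the end of September leaves 16.
16 days into October → 2033-10-16.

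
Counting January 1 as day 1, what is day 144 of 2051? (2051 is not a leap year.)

2051-05-24

January has 31 days (144 − 31 = 113 remain).
February has 28 days (113 − 28 = 85 remain).
March has 31 days (85 − 31 = 54 remain).
April has 30 days (54 − 30 = 24 remain).
24 into May → May 24.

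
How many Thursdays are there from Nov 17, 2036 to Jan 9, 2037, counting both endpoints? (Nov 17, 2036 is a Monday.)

8

Nov 17, 2036 is a Monday; the first Thursday on or after it is Nov 20, 2036 (3 days later).
From Nov 20, 2036 to Jan 9, 2037: 10 + 31 + 9 = 50 days (rest of Nov, Dec, Jan).
50 ÷ 7 = 7 full weeks with remainder 1, so 7 more Thursdays after the first → 8.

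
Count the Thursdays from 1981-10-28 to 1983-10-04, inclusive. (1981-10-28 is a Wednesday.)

101

1981-10-28 is a Wednesday; the first Thursday on or after it is 1981-10-29 (1 day later).
From 1981-10-29 to 1983-10-04: 63 + 365 + 277 = 705 days (rest of 1981, 1982, to 1983-10-04 in 1983).
705 ÷ 7 = 100 full weeks with remainder 5, so 100 more Thursdays after the first → 101.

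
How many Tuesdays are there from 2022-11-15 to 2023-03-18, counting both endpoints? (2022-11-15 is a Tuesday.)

2022-11-15 is a Tuesday; the first Tuesday on or after it is 2022-11-15.
From 2022-11-15 to 2023-03-18: 15 + 31 + 31 + 28 + 18 = 123 days (rest of November, December, January, February, March).
123 ÷ 7 = 17 full weeks with remainder 4, so 17 more Tuesdays after the first → 18.

18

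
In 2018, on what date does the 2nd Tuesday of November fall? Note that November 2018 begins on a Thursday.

November 2018 begins on a Thursday, so the first Tuesday is November 6 (5 days later).
The 2nd Tuesday is 1 weeks later: 6 + 7 = 13.

November 13, 2018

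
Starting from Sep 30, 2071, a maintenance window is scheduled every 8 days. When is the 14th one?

Jan 12, 2072

The 14th occurrence is 13 intervals after the first: 13 × 8 = 104 days after Sep 30, 2071.
Sep has 30 days — 0 days to the end of Sep leaves 104.
Oct has 31 days (73 left).
Nov has 30 days (43 left).
Dec has 31 days (12 left).
12 days into Jan → Jan 12, 2072.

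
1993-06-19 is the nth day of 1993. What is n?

Days in months before June: 31 + 28 + 31 + 30 + 31 = 151.
Plus 19 days into June → day 170.

170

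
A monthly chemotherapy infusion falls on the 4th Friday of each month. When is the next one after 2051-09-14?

2051-09-22

September 2051 starts on a Friday; its first Friday is the 1st, so the 4th Friday is the 22nd — 2051-09-22.
2051-09-22 is after 2051-09-14, so that is the next one.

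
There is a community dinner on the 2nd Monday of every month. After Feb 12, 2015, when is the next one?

Feb 2015 starts on a Sunday; its first Monday is the 2nd, so the 2nd Monday is the 9th — Feb 9, 2015.
That is not after Feb 12, 2015, so look at Mar 2015.
Mar 2015 starts on a Sunday; its first Monday is the 2nd, so the 2nd Monday is the 9th — Mar 9, 2015.

Mar 9, 2015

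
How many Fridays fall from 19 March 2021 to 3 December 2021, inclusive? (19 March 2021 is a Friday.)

19 March 2021 is a Friday; the first Friday on or after it is 19 March 2021.
From 19 March 2021 to 3 December 2021: 12 + 30 + 31 + 30 + 31 + 31 + 30 + 31 + 30 + 3 = 259 days (rest of March, April, May, June, July, August, September, October, November, December).
259 ÷ 7 = 37 full weeks with remainder 0, so 37 more Fridays after the first → 38.

38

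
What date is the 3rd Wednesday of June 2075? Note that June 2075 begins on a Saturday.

June 2075 begins on a Saturday, so the first Wednesday is June 5 (4 days later).
The 3rd Wednesday is 2 weeks later: 5 + 14 = 19.

2075-06-19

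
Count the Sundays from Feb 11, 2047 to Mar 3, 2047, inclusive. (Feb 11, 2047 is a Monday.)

3

Feb 11, 2047 is a Monday; the first Sunday on or after it is Feb 17, 2047 (6 days later).
From Feb 17, 2047 to Mar 3, 2047: 11 + 3 = 14 days (rest of Feb, Mar).
14 ÷ 7 = 2 full weeks with remainder 0, so 2 more Sundays after the first → 3.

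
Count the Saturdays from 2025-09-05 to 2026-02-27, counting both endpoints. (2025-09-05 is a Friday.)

25

2025-09-05 is a Friday; the first Saturday on or after it is 2025-09-06 (1 day later).
From 2025-09-06 to 2026-02-27: 24 + 31 + 30 + 31 + 31 + 27 = 174 days (rest of September, October, November, December, January, February).
174 ÷ 7 = 24 full weeks with remainder 6, so 24 more Saturdays after the first → 25.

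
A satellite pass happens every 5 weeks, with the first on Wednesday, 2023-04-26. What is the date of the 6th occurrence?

2023-10-18

The 6th occurrence is 5 intervals after the first: 5 × 35 = 175 days after 2023-04-26.
April has 30 days — 4 days to the end of April leaves 171.
May has 31 days (140 left).
June has 30 days (110 left).
July has 31 days (79 left).
August has 31 days (48 left).
September has 30 days (18 left).
18 days into October → 2023-10-18.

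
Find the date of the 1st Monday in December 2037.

7 December 2037

The first Monday of December 2037 is December 7.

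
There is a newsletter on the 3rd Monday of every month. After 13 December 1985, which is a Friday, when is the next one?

December 1985 starts on a Sunday; its first Monday is the 2nd, so the 3rd Monday is the 16th — 16 December 1985.
16 December 1985 is after 13 December 1985, so that is the next one.

16 December 1985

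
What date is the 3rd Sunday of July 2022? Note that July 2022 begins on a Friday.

July 2022 begins on a Friday, so the first Sunday is July 3 (2 days later).
The 3rd Sunday is 2 weeks later: 3 + 14 = 17.

July 17, 2022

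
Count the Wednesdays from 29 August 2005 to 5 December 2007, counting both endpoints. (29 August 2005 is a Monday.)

119

29 August 2005 is a Monday; the first Wednesday on or after it is 31 August 2005 (2 days later).
From 31 August 2005 to 5 December 2007: 122 + 365 + 339 = 826 days (rest of 2005, 2006, to 5 December 2007 in 2007).
826 ÷ 7 = 118 full weeks with remainder 0, so 118 more Wednesdays after the first → 119.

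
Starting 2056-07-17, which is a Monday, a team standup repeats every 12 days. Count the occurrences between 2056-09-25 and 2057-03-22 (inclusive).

15

Occurrences land 12·i days after 2056-07-17 for i = 0, 1, 2, …
2056-09-25 is 70 days after the start; 70 ÷ 12 = 5 remainder 10; since the remainder is 10, round up to i = 6. First occurrence in the window: #7 on 2056-09-27 (6×12 = 72 days in).
2057-03-22 is 248 days after the start; 248 ÷ 12 = 20 remainder 8. Last occurrence in the window: #21 on 2057-03-14.
Occurrences #7 through #21: 15 in total.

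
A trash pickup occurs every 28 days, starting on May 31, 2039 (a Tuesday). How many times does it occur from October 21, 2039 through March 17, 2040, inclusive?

Occurrences land 28·i days after May 31, 2039 for i = 0, 1, 2, …
October 21, 2039 is 143 days after the start; 143 ÷ 28 = 5 remainder 3; since the remainder is 3, round up to i = 6. First occurrence in the window: #7 on November 15, 2039 (6×28 = 168 days in).
March 17, 2040 is 291 days after the start; 291 ÷ 28 = 10 remainder 11. Last occurrence in the window: #11 on March 6, 2040.
Occurrences #7 through #11: 5 in total.

5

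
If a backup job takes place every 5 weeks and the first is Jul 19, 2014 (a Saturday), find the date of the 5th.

The 5th occurrence is 4 intervals after the first: 4 × 35 = 140 days after Jul 19, 2014.
Jul has 31 days — 12 days to the end of Jul leaves 128.
Aug has 31 days (97 left).
Sep has 30 days (67 left).
Oct has 31 days (36 left).
Nov has 30 days (6 left).
6 days into Dec → Dec 6, 2014.

Dec 6, 2014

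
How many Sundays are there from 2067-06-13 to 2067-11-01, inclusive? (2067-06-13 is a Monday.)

20

2067-06-13 is a Monday; the first Sunday on or after it is 2067-06-19 (6 days later).
From 2067-06-19 to 2067-11-01: 11 + 31 + 31 + 30 + 31 + 1 = 135 days (rest of June, July, August, September, October, November).
135 ÷ 7 = 19 full weeks with remainder 2, so 19 more Sundays after the first → 20.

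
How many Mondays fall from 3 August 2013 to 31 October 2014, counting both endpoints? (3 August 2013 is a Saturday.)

65

3 August 2013 is a Saturday; the first Monday on or after it is 5 August 2013 (2 days later).
From 5 August 2013 to 31 October 2014: 148 + 304 = 452 days (rest of 2013, to 31 October 2014 in 2014).
452 ÷ 7 = 64 full weeks with remainder 4, so 64 more Mondays after the first → 65.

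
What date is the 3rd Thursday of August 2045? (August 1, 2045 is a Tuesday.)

2045-08-17

August 2045 begins on a Tuesday, so the first Thursday is August 3 (2 days later).
The 3rd Thursday is 2 weeks later: 3 + 14 = 17.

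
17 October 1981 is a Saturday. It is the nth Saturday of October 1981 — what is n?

3rd

Day 17 falls in week ⌈17/7⌉ of the month.
Days 1–7 hold the 1st Saturday, 8–14 the 2nd, 15–21 the 3rd, 22–28 the 4th, 29–31 the 5th.
17 is in the range for the 3rd.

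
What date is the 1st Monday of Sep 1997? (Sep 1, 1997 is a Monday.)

Sep 1, 1997

Sep 1997 begins on a Monday, so the first Monday is Sep 1.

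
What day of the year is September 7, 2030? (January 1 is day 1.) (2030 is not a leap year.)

Days in months before September: 31 + 28 + 31 + 30 + 31 + 30 + 31 + 31 = 243.
Plus 7 days into September → day 250.

250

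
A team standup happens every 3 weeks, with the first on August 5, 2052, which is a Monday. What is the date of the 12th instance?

March 24, 2053

The 12th occurrence is 11 intervals after the first: 11 × 21 = 231 days after August 5, 2052.
August has 31 days — 26 days to the end of August leaves 205.
September has 30 days (175 left).
October has 31 days (144 left).
November has 30 days (114 left).
December has 31 days (83 left).
January has 31 days (52 left).
February has 28 days (24 left).
24 days into March → March 24, 2053.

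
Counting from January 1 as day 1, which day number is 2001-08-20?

Days in months before August: 31 + 28 + 31 + 30 + 31 + 30 + 31 = 212.
Plus 20 days into August → day 232.

232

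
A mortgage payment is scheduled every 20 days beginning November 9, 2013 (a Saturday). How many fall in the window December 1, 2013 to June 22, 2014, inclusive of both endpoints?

Occurrences land 20·i days after November 9, 2013 for i = 0, 1, 2, …
December 1, 2013 is 22 days after the start; 22 ÷ 20 = 1 remainder 2; since the remainder is 2, round up to i = 2. First occurrence in the window: #3 on December 19, 2013 (2×20 = 40 days in).
June 22, 2014 is 225 days after the start; 225 ÷ 20 = 11 remainder 5. Last occurrence in the window: #12 on June 17, 2014.
Occurrences #3 through #12: 10 in total.

10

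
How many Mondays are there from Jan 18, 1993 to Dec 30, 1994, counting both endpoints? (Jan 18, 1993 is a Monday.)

Jan 18, 1993 is a Monday; the first Monday on or after it is Jan 18, 1993.
From Jan 18, 1993 to Dec 30, 1994: 347 + 364 = 711 days (rest of 1993, to Dec 30, 1994 in 1994).
711 ÷ 7 = 101 full weeks with remainder 4, so 101 more Mondays after the first → 102.

102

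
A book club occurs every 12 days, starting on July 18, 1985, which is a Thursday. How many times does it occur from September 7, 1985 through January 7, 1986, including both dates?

10

Occurrences land 12·i days after July 18, 1985 for i = 0, 1, 2, …
September 7, 1985 is 51 days after the start; 51 ÷ 12 = 4 remainder 3; since the remainder is 3, round up to i = 5. First occurrence in the window: #6 on September 16, 1985 (5×12 = 60 days in).
January 7, 1986 is 173 days after the start; 173 ÷ 12 = 14 remainder 5. Last occurrence in the window: #15 on January 2, 1986.
Occurrences #6 through #15: 10 in total.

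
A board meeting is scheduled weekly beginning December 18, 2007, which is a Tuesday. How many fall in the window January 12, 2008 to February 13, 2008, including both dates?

5

Occurrences land 7·i days after December 18, 2007 for i = 0, 1, 2, …
January 12, 2008 is 25 days after the start; 25 ÷ 7 = 3 remainder 4; since the remainder is 4, round up to i = 4. First occurrence in the window: #5 on January 15, 2008 (4×7 = 28 days in).
February 13, 2008 is 57 days after the start; 57 ÷ 7 = 8 remainder 1. Last occurrence in the window: #9 on February 12, 2008.
Occurrences #5 through #9: 5 in total.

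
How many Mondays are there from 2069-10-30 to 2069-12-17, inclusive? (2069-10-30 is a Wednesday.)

2069-10-30 is a Wednesday; the first Monday on or after it is 2069-11-04 (5 days later).
From 2069-11-04 to 2069-12-17: 26 + 17 = 43 days (rest of November, December).
43 ÷ 7 = 6 full weeks with remainder 1, so 6 more Mondays after the first → 7.

7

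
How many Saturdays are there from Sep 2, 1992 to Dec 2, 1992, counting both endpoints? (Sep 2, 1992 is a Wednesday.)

13

Sep 2, 1992 is a Wednesday; the first Saturday on or after it is Sep 5, 1992 (3 days later).
From Sep 5, 1992 to Dec 2, 1992: 25 + 31 + 30 + 2 = 88 days (rest of Sep, Oct, Nov, Dec).
88 ÷ 7 = 12 full weeks with remainder 4, so 12 more Saturdays after the first → 13.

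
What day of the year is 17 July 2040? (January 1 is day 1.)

Days in months before July: 31 + 29 + 31 + 30 + 31 + 30 = 182.
Plus 17 days into July → day 199.

199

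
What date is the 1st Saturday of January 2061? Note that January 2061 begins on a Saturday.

1 January 2061

January 2061 begins on a Saturday, so the first Saturday is January 1.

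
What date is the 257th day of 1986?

September 14, 1986

January has 31 days (257 − 31 = 226 remain).
February has 28 days (226 − 28 = 198 remain).
March has 31 days (198 − 31 = 167 remain).
April has 30 days (167 − 30 = 137 remain).
May has 31 days (137 − 31 = 106 remain).
June has 30 days (106 − 30 = 76 remain).
July has 31 days (76 − 31 = 45 remain).
August has 31 days (45 − 31 = 14 remain).
14 into September → September 14.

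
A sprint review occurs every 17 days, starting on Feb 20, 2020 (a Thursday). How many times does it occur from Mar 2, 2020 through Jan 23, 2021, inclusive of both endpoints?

Occurrences land 17·i days after Feb 20, 2020 for i = 0, 1, 2, …
Mar 2, 2020 is 11 days after the start; 11 ÷ 17 = 0 remainder 11; since the remainder is 11, round up to i = 1. First occurrence in the window: #2 on Mar 8, 2020 (1×17 = 17 days in).
Jan 23, 2021 is 338 days after the start; 338 ÷ 17 = 19 remainder 15. Last occurrence in the window: #20 on Jan 8, 2021.
Occurrences #2 through #20: 19 in total.

19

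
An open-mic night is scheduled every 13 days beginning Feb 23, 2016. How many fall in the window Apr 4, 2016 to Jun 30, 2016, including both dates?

Occurrences land 13·i days after Feb 23, 2016 for i = 0, 1, 2, …
Apr 4, 2016 is 41 days after the start; 41 ÷ 13 = 3 remainder 2; since the remainder is 2, round up to i = 4. First occurrence in the window: #5 on Apr 15, 2016 (4×13 = 52 days in).
Jun 30, 2016 is 128 days after the start; 128 ÷ 13 = 9 remainder 11. Last occurrence in the window: #10 on Jun 19, 2016.
Occurrences #5 through #10: 6 in total.

6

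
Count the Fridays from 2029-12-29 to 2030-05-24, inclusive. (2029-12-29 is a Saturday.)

2029-12-29 is a Saturday; the first Friday on or after it is 2030-01-04 (6 days later).
From 2030-01-04 to 2030-05-24: 27 + 28 + 31 + 30 + 24 = 140 days (rest of January, February, March, April, May).
140 ÷ 7 = 20 full weeks with remainder 0, so 20 more Fridays after the first → 21.

21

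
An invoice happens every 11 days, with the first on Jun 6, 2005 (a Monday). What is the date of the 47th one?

Oct 25, 2006

The 47th occurrence is 46 intervals after the first: 46 × 11 = 506 days after Jun 6, 2005.
Jun has 30 days — 24 days to the end of Jun leaves 482.
From end of Jun to end of 2005 is 184 days (298 left).
Jan has 31 days (267 left).
Feb has 28 days (239 left).
Mar has 31 days (208 left).
Apr has 30 days (178 left).
May has 31 days (147 left).
Jun has 30 days (117 left).
Jul has 31 days (86 left).
Aug has 31 days (55 left).
Sep has 30 days (25 left).
25 days into Oct → Oct 25, 2006.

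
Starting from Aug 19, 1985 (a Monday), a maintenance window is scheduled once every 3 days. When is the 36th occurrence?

Dec 2, 1985

The 36th occurrence is 35 intervals after the first: 35 × 3 = 105 days after Aug 19, 1985.
Aug has 31 days — 12 days to the end of Aug leaves 93.
Sep has 30 days (63 left).
Oct has 31 days (32 left).
Nov has 30 days (2 left).
2 days into Dec → Dec 2, 1985.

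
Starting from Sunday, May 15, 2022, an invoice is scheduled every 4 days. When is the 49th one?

The 49th occurrence is 48 intervals after the first: 48 × 4 = 192 days after May 15, 2022.
May has 31 days — 16 days to the end of May leaves 176.
Jun has 30 days (146 left).
Jul has 31 days (115 left).
Aug has 31 days (84 left).
Sep has 30 days (54 left).
Oct has 31 days (23 left).
23 days into Nov → Nov 23, 2022.

Nov 23, 2022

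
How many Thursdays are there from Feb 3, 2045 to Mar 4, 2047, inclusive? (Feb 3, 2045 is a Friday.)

108

Feb 3, 2045 is a Friday; the first Thursday on or after it is Feb 9, 2045 (6 days later).
From Feb 9, 2045 to Mar 4, 2047: 325 + 365 + 63 = 753 days (rest of 2045, 2046, to Mar 4, 2047 in 2047).
753 ÷ 7 = 107 full weeks with remainder 4, so 107 more Thursdays after the first → 108.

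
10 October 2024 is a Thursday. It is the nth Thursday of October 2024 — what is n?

Day 10 falls in week ⌈10/7⌉ of the month.
Days 1–7 hold the 1st Thursday, 8–14 the 2nd, 15–21 the 3rd, 22–28 the 4th, 29–31 the 5th.
10 is in the range for the 2nd.

2nd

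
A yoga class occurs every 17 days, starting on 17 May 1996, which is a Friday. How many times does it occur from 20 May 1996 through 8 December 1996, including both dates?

Occurrences land 17·i days after 17 May 1996 for i = 0, 1, 2, …
20 May 1996 is 3 days after the start; 3 ÷ 17 = 0 remainder 3; since the remainder is 3, round up to i = 1. First occurrence in the window: #2 on 3 June 1996 (1×17 = 17 days in).
8 December 1996 is 205 days after the start; 205 ÷ 17 = 12 remainder 1. Last occurrence in the window: #13 on 7 December 1996.
Occurrences #2 through #13: 12 in total.

12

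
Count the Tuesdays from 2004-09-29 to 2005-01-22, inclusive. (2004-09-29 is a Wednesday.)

2004-09-29 is a Wednesday; the first Tuesday on or after it is 2004-10-05 (6 days later).
From 2004-10-05 to 2005-01-22: 26 + 30 + 31 + 22 = 109 days (rest of October, November, December, January).
109 ÷ 7 = 15 full weeks with remainder 4, so 15 more Tuesdays after the first → 16.

16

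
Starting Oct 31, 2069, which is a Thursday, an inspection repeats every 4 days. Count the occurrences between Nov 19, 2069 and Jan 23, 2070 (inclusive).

17

Occurrences land 4·i days after Oct 31, 2069 for i = 0, 1, 2, …
Nov 19, 2069 is 19 days after the start; 19 ÷ 4 = 4 remainder 3; since the remainder is 3, round up to i = 5. First occurrence in the window: #6 on Nov 20, 2069 (5×4 = 20 days in).
Jan 23, 2070 is 84 days after the start; 84 ÷ 4 = 21 remainder 0. Last occurrence in the window: #22 on Jan 23, 2070.
Occurrences #6 through #22: 17 in total.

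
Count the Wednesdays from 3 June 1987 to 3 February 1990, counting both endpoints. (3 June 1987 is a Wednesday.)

3 June 1987 is a Wednesday; the first Wednesday on or after it is 3 June 1987.
From 3 June 1987 to 3 February 1990: 211 + 366 + 365 + 34 = 976 days (rest of 1987, 1988, 1989, to 3 February 1990 in 1990).
976 ÷ 7 = 139 full weeks with remainder 3, so 139 more Wednesdays after the first → 140.

140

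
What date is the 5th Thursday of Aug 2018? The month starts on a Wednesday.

Aug 2018 begins on a Wednesday, so the first Thursday is Aug 2 (1 day later).
The 5th Thursday is 4 weeks later: 2 + 28 = 30.

Aug 30, 2018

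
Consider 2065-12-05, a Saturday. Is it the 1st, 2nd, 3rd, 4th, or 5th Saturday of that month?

Day 5 falls in week ⌈5/7⌉ of the month.
Days 1–7 hold the 1st Saturday, 8–14 the 2nd, 15–21 the 3rd, 22–28 the 4th, 29–31 the 5th.
5 is in the range for the 1st.

1st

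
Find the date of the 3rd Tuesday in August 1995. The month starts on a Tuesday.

15 August 1995

August 1995 begins on a Tuesday, so the first Tuesday is August 1.
The 3rd Tuesday is 2 weeks later: 1 + 14 = 15.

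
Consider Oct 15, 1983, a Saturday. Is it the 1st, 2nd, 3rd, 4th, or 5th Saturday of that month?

3rd

Day 15 falls in week ⌈15/7⌉ of the month.
Days 1–7 hold the 1st Saturday, 8–14 the 2nd, 15–21 the 3rd, 22–28 the 4th, 29–31 the 5th.
15 is in the range for the 3rd.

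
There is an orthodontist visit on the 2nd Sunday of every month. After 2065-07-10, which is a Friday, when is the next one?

July 2065 starts on a Wednesday; its first Sunday is the 5th, so the 2nd Sunday is the 12th — 2065-07-12.
2065-07-12 is after 2065-07-10, so that is the next one.

2065-07-12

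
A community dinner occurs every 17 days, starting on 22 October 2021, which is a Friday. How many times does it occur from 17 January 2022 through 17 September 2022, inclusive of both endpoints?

14

Occurrences land 17·i days after 22 October 2021 for i = 0, 1, 2, …
17 January 2022 is 87 days after the start; 87 ÷ 17 = 5 remainder 2; since the remainder is 2, round up to i = 6. First occurrence in the window: #7 on 1 February 2022 (6×17 = 102 days in).
17 September 2022 is 330 days after the start; 330 ÷ 17 = 19 remainder 7. Last occurrence in the window: #20 on 10 September 2022.
Occurrences #7 through #20: 14 in total.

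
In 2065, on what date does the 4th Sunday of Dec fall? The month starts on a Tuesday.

Dec 27, 2065

Dec 2065 begins on a Tuesday, so the first Sunday is Dec 6 (5 days later).
The 4th Sunday is 3 weeks later: 6 + 21 = 27.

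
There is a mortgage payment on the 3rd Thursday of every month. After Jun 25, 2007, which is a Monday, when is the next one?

Jun 2007 starts on a Friday; its first Thursday is the 7th, so the 3rd Thursday is the 21st — Jun 21, 2007.
That is not after Jun 25, 2007, so look at Jul 2007.
Jul 2007 starts on a Sunday; its first Thursday is the 5th, so the 3rd Thursday is the 19th — Jul 19, 2007.

Jul 19, 2007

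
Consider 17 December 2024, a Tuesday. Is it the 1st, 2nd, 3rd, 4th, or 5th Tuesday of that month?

3rd

Day 17 falls in week ⌈17/7⌉ of the month.
Days 1–7 hold the 1st Tuesday, 8–14 the 2nd, 15–21 the 3rd, 22–28 the 4th, 29–31 the 5th.
17 is in the range for the 3rd.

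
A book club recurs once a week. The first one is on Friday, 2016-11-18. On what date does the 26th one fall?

2017-05-12

The 26th occurrence is 25 intervals after the first: 25 × 7 = 175 days after 2016-11-18.
November has 30 days — 12 days to the end of November leaves 163.
December has 31 days (132 left).
January has 31 days (101 left).
February has 28 days (73 left).
March has 31 days (42 left).
April has 30 days (12 left).
12 days into May → 2017-05-12.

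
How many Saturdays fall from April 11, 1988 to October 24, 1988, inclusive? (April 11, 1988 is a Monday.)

April 11, 1988 is a Monday; the first Saturday on or after it is April 16, 1988 (5 days later).
From April 16, 1988 to October 24, 1988: 14 + 31 + 30 + 31 + 31 + 30 + 24 = 191 days (rest of April, May, June, July, August, September, October).
191 ÷ 7 = 27 full weeks with remainder 2, so 27 more Saturdays after the first → 28.

28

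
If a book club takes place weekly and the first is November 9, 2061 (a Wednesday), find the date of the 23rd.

April 12, 2062

The 23rd occurrence is 22 intervals after the first: 22 × 7 = 154 days after November 9, 2061.
November has 30 days — 21 days to the end of November leaves 133.
December has 31 days (102 left).
January has 31 days (71 left).
February has 28 days (43 left).
March has 31 days (12 left).
12 days into April → April 12, 2062.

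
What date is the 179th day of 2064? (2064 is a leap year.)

January has 31 days (179 − 31 = 148 remain).
February has 29 days (148 − 29 = 119 remain).
March has 31 days (119 − 31 = 88 remain).
April has 30 days (88 − 30 = 58 remain).
May has 31 days (58 − 31 = 27 remain).
27 into June → June 27.

2064-06-27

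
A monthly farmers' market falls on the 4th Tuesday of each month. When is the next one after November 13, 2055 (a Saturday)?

November 2055 starts on a Monday; its first Tuesday is the 2nd, so the 4th Tuesday is the 23rd — November 23, 2055.
November 23, 2055 is after November 13, 2055, so that is the next one.

November 23, 2055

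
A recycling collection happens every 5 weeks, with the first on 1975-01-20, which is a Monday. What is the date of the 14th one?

The 14th occurrence is 13 intervals after the first: 13 × 35 = 455 days after 1975-01-20.
January has 31 days — 11 days to the end of January leaves 444.
From end of January to end of 1975 is 334 days (110 left).
January has 31 days (79 left).
February has 29 days (50 left).
March has 31 days (19 left).
19 days into April → 1976-04-19.

1976-04-19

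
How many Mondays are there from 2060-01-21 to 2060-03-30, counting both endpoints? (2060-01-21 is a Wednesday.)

2060-01-21 is a Wednesday; the first Monday on or after it is 2060-01-26 (5 days later).
From 2060-01-26 to 2060-03-30: 5 + 29 + 30 = 64 days (rest of January, February, March).
64 ÷ 7 = 9 full weeks with remainder 1, so 9 more Mondays after the first → 10.

10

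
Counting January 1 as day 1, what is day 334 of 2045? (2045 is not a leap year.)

November 30, 2045

January has 31 days (334 − 31 = 303 remain).
February has 28 days (303 − 28 = 275 remain).
March has 31 days (275 − 31 = 244 remain).
April has 30 days (244 − 30 = 214 remain).
May has 31 days (214 − 31 = 183 remain).
June has 30 days (183 − 30 = 153 remain).
July has 31 days (153 − 31 = 122 remain).
August has 31 days (122 − 31 = 91 remain).
September has 30 days (91 − 30 = 61 remain).
October has 31 days (61 − 31 = 30 remain).
30 into November → November 30.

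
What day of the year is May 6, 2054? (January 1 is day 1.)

126

Days in months before May: 31 + 28 + 31 + 30 = 120.
Plus 6 days into May → day 126.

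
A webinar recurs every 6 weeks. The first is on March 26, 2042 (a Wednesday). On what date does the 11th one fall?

May 20, 2043

The 11th occurrence is 10 intervals after the first: 10 × 42 = 420 days after March 26, 2042.
March has 31 days — 5 days to the end of March leaves 415.
From end of March to end of 2042 is 275 days (140 left).
January has 31 days (109 left).
February has 28 days (81 left).
March has 31 days (50 left).
April has 30 days (20 left).
20 days into May → May 20, 2043.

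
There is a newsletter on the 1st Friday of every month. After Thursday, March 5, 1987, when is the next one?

March 6, 1987

March 1987 starts on a Sunday, so its 1st Friday is March 6, 1987 (5 days in).
March 6, 1987 is after March 5, 1987, so that is the next one.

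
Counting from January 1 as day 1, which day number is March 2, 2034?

Days in months before March: 31 + 28 = 59.
Plus 2 days into March → day 61.

61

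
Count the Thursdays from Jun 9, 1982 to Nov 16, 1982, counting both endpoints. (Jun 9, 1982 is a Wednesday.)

23

Jun 9, 1982 is a Wednesday; the first Thursday on or after it is Jun 10, 1982 (1 day later).
From Jun 10, 1982 to Nov 16, 1982: 20 + 31 + 31 + 30 + 31 + 16 = 159 days (rest of Jun, Jul, Aug, Sep, Oct, Nov).
159 ÷ 7 = 22 full weeks with remainder 5, so 22 more Thursdays after the first → 23.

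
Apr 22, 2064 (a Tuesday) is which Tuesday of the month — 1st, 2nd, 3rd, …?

Day 22 falls in week ⌈22/7⌉ of the month.
Days 1–7 hold the 1st Tuesday, 8–14 the 2nd, 15–21 the 3rd, 22–28 the 4th, 29–31 the 5th.
22 is in the range for the 4th.

4th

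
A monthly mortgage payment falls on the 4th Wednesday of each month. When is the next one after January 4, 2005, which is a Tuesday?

January 2005 starts on a Saturday; its first Wednesday is the 5th, so the 4th Wednesday is the 26th — January 26, 2005.
January 26, 2005 is after January 4, 2005, so that is the next one.

January 26, 2005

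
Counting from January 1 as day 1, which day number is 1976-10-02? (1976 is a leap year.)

276

Days in months before October: 31 + 29 + 31 + 30 + 31 + 30 + 31 + 31 + 30 = 274.
Plus 2 days into October → day 276.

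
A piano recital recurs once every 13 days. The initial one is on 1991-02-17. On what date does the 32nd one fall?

1992-03-26

The 32nd occurrence is 31 intervals after the first: 31 × 13 = 403 days after 1991-02-17.
February has 28 days — 11 days to the end of February leaves 392.
March has 31 days (361 left).
April has 30 days (331 left).
May has 31 days (300 left).
June has 30 days (270 left).
July has 31 days (239 left).
August has 31 days (208 left).
September has 30 days (178 left).
October has 31 days (147 left).
November has 30 days (117 left).
December has 31 days (86 left).
January has 31 days (55 left).
February has 29 days (26 left).
26 days into March → 1992-03-26.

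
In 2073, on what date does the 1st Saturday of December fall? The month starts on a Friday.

December 2073 begins on a Friday, so the first Saturday is December 2 (1 day later).

2073-12-02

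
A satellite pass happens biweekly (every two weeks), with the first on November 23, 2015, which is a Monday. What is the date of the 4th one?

The 4th occurrence is 3 intervals after the first: 3 × 14 = 42 days after November 23, 2015.
November has 30 days — 7 days to the end of November leaves 35.
December has 31 days (4 left).
4 days into January → January 4, 2016.

January 4, 2016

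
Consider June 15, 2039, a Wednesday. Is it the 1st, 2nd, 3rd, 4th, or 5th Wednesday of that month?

3rd

Day 15 falls in week ⌈15/7⌉ of the month.
Days 1–7 hold the 1st Wednesday, 8–14 the 2nd, 15–21 the 3rd, 22–28 the 4th, 29–31 the 5th.
15 is in the range for the 3rd.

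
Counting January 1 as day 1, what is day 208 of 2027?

Jul 27, 2027

Jan has 31 days (208 − 31 = 177 remain).
Feb has 28 days (177 − 28 = 149 remain).
Mar has 31 days (149 − 31 = 118 remain).
Apr has 30 days (118 − 30 = 88 remain).
May has 31 days (88 − 31 = 57 remain).
Jun has 30 days (57 − 30 = 27 remain).
27 into Jul → Jul 27.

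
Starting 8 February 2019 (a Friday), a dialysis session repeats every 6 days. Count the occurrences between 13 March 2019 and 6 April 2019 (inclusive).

Occurrences land 6·i days after 8 February 2019 for i = 0, 1, 2, …
13 March 2019 is 33 days after the start; 33 ÷ 6 = 5 remainder 3; since the remainder is 3, round up to i = 6. First occurrence in the window: #7 on 16 March 2019 (6×6 = 36 days in).
6 April 2019 is 57 days after the start; 57 ÷ 6 = 9 remainder 3. Last occurrence in the window: #10 on 3 April 2019.
Occurrences #7 through #10: 4 in total.

4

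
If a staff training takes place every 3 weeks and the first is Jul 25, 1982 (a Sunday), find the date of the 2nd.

Aug 15, 1982

The 2nd occurrence is 1 interval after the first: 1 × 21 = 21 days after Jul 25, 1982.
Jul has 31 days — 6 days to the end of Jul leaves 15.
15 days into Aug → Aug 15, 1982.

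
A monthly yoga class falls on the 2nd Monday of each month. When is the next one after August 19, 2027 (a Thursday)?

August 2027 starts on a Sunday; its first Monday is the 2nd, so the 2nd Monday is the 9th — August 9, 2027.
That is not after August 19, 2027, so look at September 2027.
September 2027 starts on a Wednesday; its first Monday is the 6th, so the 2nd Monday is the 13th — September 13, 2027.

September 13, 2027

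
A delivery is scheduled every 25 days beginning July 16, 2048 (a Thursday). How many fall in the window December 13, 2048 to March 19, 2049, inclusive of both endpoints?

Occurrences land 25·i days after July 16, 2048 for i = 0, 1, 2, …
December 13, 2048 is 150 days after the start; 150 ÷ 25 = 6 remainder 0. First occurrence in the window: #7 on December 13, 2048 (6×25 = 150 days in).
March 19, 2049 is 246 days after the start; 246 ÷ 25 = 9 remainder 21. Last occurrence in the window: #10 on February 26, 2049.
Occurrences #7 through #10: 4 in total.

4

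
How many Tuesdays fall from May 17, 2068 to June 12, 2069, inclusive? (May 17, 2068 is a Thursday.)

56

May 17, 2068 is a Thursday; the first Tuesday on or after it is May 22, 2068 (5 days later).
From May 22, 2068 to June 12, 2069: 223 + 163 = 386 days (rest of 2068, to June 12, 2069 in 2069).
386 ÷ 7 = 55 full weeks with remainder 1, so 55 more Tuesdays after the first → 56.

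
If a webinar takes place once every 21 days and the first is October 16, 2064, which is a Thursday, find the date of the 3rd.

November 27, 2064

The 3rd occurrence is 2 intervals after the first: 2 × 21 = 42 days after October 16, 2064.
October has 31 days — 15 days to the end of October leaves 27.
27 days into November → November 27, 2064.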